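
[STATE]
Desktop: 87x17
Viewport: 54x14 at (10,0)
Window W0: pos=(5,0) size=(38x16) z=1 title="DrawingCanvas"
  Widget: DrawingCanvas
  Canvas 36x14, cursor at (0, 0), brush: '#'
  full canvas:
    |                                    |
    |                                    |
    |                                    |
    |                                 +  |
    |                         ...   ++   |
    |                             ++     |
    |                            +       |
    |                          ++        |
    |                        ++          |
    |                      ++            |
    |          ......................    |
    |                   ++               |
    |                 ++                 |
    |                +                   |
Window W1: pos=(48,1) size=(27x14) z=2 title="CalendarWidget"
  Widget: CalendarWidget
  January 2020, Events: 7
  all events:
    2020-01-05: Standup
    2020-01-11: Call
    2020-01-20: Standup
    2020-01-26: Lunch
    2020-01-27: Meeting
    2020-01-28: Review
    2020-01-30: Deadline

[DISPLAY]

━━━━━━━━━━━━━━━━━━━━━━━━━━━━━━━━┓                     
wingCanvas                      ┃     ┏━━━━━━━━━━━━━━━
────────────────────────────────┨     ┃ CalendarWidget
                                ┃     ┠───────────────
                                ┃     ┃       January 
                                ┃     ┃Mo Tu We Th Fr 
                             +  ┃     ┃       1  2  3 
                     ...   ++   ┃     ┃ 6  7  8  9 10 
                         ++     ┃     ┃13 14 15 16 17 
                        +       ┃     ┃20* 21 22 23 24
                      ++        ┃     ┃27* 28* 29 30* 
                    ++          ┃     ┃               
                  ++            ┃     ┃               
      ......................    ┃     ┃               


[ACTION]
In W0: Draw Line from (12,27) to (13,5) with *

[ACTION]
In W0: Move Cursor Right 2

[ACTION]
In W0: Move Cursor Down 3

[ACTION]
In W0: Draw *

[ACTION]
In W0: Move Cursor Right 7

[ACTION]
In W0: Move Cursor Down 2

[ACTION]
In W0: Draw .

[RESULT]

━━━━━━━━━━━━━━━━━━━━━━━━━━━━━━━━┓                     
wingCanvas                      ┃     ┏━━━━━━━━━━━━━━━
────────────────────────────────┨     ┃ CalendarWidget
                                ┃     ┠───────────────
                                ┃     ┃       January 
                                ┃     ┃Mo Tu We Th Fr 
                             +  ┃     ┃       1  2  3 
                     ...   ++   ┃     ┃ 6  7  8  9 10 
     .                   ++     ┃     ┃13 14 15 16 17 
                        +       ┃     ┃20* 21 22 23 24
                      ++        ┃     ┃27* 28* 29 30* 
                    ++          ┃     ┃               
                  ++            ┃     ┃               
      ......................    ┃     ┃               


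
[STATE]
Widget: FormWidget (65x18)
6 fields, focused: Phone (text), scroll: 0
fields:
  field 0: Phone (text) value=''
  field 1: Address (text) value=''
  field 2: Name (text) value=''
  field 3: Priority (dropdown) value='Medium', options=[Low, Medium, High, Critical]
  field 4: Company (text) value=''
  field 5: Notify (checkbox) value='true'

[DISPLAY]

> Phone:      [                                                 ]
  Address:    [                                                 ]
  Name:       [                                                 ]
  Priority:   [Medium                                          ▼]
  Company:    [                                                 ]
  Notify:     [x]                                                
                                                                 
                                                                 
                                                                 
                                                                 
                                                                 
                                                                 
                                                                 
                                                                 
                                                                 
                                                                 
                                                                 
                                                                 


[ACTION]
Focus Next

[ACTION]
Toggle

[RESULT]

  Phone:      [                                                 ]
> Address:    [                                                 ]
  Name:       [                                                 ]
  Priority:   [Medium                                          ▼]
  Company:    [                                                 ]
  Notify:     [x]                                                
                                                                 
                                                                 
                                                                 
                                                                 
                                                                 
                                                                 
                                                                 
                                                                 
                                                                 
                                                                 
                                                                 
                                                                 


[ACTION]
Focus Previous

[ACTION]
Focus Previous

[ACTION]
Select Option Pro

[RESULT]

  Phone:      [                                                 ]
  Address:    [                                                 ]
  Name:       [                                                 ]
  Priority:   [Medium                                          ▼]
  Company:    [                                                 ]
> Notify:     [x]                                                
                                                                 
                                                                 
                                                                 
                                                                 
                                                                 
                                                                 
                                                                 
                                                                 
                                                                 
                                                                 
                                                                 
                                                                 


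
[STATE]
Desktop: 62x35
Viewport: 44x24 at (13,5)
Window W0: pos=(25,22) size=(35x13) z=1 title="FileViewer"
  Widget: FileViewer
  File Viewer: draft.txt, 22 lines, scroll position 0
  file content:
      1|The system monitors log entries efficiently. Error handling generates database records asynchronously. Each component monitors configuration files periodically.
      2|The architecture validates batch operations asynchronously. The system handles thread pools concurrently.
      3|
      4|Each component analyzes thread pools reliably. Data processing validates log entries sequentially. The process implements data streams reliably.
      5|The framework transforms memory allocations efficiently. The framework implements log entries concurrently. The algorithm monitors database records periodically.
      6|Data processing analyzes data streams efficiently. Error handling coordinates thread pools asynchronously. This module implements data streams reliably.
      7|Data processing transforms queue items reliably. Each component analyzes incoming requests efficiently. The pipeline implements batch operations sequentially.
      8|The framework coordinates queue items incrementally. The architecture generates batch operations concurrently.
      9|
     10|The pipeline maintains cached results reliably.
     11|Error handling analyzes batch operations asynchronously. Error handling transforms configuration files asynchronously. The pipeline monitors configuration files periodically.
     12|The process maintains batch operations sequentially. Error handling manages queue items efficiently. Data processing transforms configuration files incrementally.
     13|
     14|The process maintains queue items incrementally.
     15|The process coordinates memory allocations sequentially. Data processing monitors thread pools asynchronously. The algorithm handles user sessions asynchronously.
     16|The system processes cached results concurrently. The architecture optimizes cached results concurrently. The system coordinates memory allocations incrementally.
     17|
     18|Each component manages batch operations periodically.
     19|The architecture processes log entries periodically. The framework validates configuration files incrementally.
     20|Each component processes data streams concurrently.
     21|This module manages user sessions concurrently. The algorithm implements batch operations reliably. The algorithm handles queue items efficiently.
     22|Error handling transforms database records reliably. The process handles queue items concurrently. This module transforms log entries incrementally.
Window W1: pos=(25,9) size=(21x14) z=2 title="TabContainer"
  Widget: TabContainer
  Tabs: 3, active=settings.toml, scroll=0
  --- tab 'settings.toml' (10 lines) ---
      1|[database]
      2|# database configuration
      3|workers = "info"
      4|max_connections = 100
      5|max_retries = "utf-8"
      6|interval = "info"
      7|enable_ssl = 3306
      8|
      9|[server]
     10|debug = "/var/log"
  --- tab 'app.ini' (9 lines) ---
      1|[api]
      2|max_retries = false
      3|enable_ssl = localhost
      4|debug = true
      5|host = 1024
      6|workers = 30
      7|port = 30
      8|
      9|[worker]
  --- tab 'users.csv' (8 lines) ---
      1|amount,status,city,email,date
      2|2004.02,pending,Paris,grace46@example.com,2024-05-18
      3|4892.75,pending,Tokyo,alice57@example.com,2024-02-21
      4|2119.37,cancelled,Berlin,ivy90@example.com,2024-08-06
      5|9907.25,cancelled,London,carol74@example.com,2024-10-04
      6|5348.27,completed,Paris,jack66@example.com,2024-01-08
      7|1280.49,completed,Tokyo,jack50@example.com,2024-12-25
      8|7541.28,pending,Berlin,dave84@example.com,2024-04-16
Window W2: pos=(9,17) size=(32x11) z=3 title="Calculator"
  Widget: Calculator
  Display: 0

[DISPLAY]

                                            
                                            
                                            
                                            
            ┏━━━━━━━━━━━━━━━━━━━┓           
            ┃ TabContainer      ┃           
            ┠───────────────────┨           
            ┃[settings.toml]│ ap┃           
            ┃───────────────────┃           
            ┃[database]         ┃           
            ┃# database configur┃           
            ┃workers = "info"   ┃           
━━━━━━━━━━━━━━━━━━━━━━━━━━━┓ = 1┃           
lculator                   ┃utf-┃           
───────────────────────────┨o"  ┃           
                          0┃06  ┃           
─┬───┬───┬───┐             ┃    ┃           
 │ 8 │ 9 │ ÷ │             ┃━━━━┛━━━━━━━━━━━
─┼───┼───┼───┤             ┃                
 │ 5 │ 6 │ × │             ┃────────────────
─┼───┼───┼───┤             ┃tors log entries
 │ 2 │ 3 │ - │             ┃e validates batc
━━━━━━━━━━━━━━━━━━━━━━━━━━━┛                
            ┃Each component analyzes thread 


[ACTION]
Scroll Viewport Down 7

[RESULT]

            ┠───────────────────┨           
            ┃[settings.toml]│ ap┃           
            ┃───────────────────┃           
            ┃[database]         ┃           
            ┃# database configur┃           
            ┃workers = "info"   ┃           
━━━━━━━━━━━━━━━━━━━━━━━━━━━┓ = 1┃           
lculator                   ┃utf-┃           
───────────────────────────┨o"  ┃           
                          0┃06  ┃           
─┬───┬───┬───┐             ┃    ┃           
 │ 8 │ 9 │ ÷ │             ┃━━━━┛━━━━━━━━━━━
─┼───┼───┼───┤             ┃                
 │ 5 │ 6 │ × │             ┃────────────────
─┼───┼───┼───┤             ┃tors log entries
 │ 2 │ 3 │ - │             ┃e validates batc
━━━━━━━━━━━━━━━━━━━━━━━━━━━┛                
            ┃Each component analyzes thread 
            ┃The framework transforms memory
            ┃Data processing analyzes data s
            ┃Data processing transforms queu
            ┃The framework coordinates queue
            ┃                               
            ┗━━━━━━━━━━━━━━━━━━━━━━━━━━━━━━━


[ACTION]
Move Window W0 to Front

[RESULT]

            ┠───────────────────┨           
            ┃[settings.toml]│ ap┃           
            ┃───────────────────┃           
            ┃[database]         ┃           
            ┃# database configur┃           
            ┃workers = "info"   ┃           
━━━━━━━━━━━━━━━━━━━━━━━━━━━┓ = 1┃           
lculator                   ┃utf-┃           
───────────────────────────┨o"  ┃           
                          0┃06  ┃           
─┬───┬───┬───┐             ┃    ┃           
 │ 8 │ 9 │ ÷┏━━━━━━━━━━━━━━━━━━━━━━━━━━━━━━━
─┼───┼───┼──┃ FileViewer                    
 │ 5 │ 6 │ ×┠───────────────────────────────
─┼───┼───┼──┃The system monitors log entries
 │ 2 │ 3 │ -┃The architecture validates batc
━━━━━━━━━━━━┃                               
            ┃Each component analyzes thread 
            ┃The framework transforms memory
            ┃Data processing analyzes data s
            ┃Data processing transforms queu
            ┃The framework coordinates queue
            ┃                               
            ┗━━━━━━━━━━━━━━━━━━━━━━━━━━━━━━━


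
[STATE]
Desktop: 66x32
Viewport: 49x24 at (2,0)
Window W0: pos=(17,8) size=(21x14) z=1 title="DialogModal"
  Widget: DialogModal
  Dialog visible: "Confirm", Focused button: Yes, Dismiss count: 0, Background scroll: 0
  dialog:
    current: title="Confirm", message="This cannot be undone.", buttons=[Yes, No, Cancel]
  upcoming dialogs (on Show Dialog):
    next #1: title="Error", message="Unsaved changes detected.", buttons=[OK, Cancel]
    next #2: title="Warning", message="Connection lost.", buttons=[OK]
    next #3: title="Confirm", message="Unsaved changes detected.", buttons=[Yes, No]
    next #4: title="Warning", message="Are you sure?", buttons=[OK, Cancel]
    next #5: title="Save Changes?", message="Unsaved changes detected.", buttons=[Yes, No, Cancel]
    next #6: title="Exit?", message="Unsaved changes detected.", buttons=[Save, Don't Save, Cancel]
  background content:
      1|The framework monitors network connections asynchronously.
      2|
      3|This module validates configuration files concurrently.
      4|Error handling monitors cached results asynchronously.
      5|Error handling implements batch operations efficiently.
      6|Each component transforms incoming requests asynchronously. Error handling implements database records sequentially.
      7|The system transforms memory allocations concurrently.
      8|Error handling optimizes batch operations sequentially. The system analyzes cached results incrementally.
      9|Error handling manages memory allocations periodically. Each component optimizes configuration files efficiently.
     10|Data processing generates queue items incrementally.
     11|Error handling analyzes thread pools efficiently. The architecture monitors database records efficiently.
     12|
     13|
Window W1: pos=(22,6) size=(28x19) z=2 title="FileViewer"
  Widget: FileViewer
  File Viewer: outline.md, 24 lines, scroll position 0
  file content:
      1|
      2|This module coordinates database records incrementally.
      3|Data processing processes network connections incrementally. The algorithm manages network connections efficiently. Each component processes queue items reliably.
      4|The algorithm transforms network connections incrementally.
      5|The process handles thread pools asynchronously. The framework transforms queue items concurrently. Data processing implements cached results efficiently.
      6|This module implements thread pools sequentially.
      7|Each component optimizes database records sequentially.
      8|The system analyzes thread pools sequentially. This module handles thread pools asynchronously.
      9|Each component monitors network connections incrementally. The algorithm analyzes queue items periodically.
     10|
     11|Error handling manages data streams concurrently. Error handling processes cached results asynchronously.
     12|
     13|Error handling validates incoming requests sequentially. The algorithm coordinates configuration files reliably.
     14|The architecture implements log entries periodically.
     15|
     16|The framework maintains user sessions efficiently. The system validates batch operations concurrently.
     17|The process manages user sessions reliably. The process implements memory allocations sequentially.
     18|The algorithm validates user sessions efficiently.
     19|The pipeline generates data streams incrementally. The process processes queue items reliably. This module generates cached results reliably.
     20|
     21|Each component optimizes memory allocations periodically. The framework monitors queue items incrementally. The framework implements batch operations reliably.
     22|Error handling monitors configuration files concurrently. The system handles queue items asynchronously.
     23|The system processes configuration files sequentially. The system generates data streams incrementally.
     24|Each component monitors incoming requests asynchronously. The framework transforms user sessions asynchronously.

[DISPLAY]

                                                 
                                                 
                                                 
                                                 
                                                 
                                                 
                    ┏━━━━━━━━━━━━━━━━━━━━━━━━━━┓ 
                    ┃ FileViewer               ┃ 
               ┏━━━━┠──────────────────────────┨ 
               ┃ Dia┃                         ▲┃ 
               ┠────┃This module coordinates d█┃ 
               ┃The ┃Data processing processes░┃ 
               ┃    ┃The algorithm transforms ░┃ 
               ┃Th┌─┃The process handles threa░┃ 
               ┃Er│ ┃This module implements th░┃ 
               ┃Er│T┃Each component optimizes ░┃ 
               ┃Ea│[┃The system analyzes threa░┃ 
               ┃Th└─┃Each component monitors n░┃ 
               ┃Erro┃                         ░┃ 
               ┃Erro┃Error handling manages da░┃ 
               ┃Data┃                         ░┃ 
               ┗━━━━┃Error handling validates ░┃ 
                    ┃The architecture implemen░┃ 
                    ┃                         ▼┃ 


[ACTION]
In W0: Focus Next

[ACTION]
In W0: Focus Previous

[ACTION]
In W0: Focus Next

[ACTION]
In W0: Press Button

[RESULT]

                                                 
                                                 
                                                 
                                                 
                                                 
                                                 
                    ┏━━━━━━━━━━━━━━━━━━━━━━━━━━┓ 
                    ┃ FileViewer               ┃ 
               ┏━━━━┠──────────────────────────┨ 
               ┃ Dia┃                         ▲┃ 
               ┠────┃This module coordinates d█┃ 
               ┃The ┃Data processing processes░┃ 
               ┃    ┃The algorithm transforms ░┃ 
               ┃This┃The process handles threa░┃ 
               ┃Erro┃This module implements th░┃ 
               ┃Erro┃Each component optimizes ░┃ 
               ┃Each┃The system analyzes threa░┃ 
               ┃The ┃Each component monitors n░┃ 
               ┃Erro┃                         ░┃ 
               ┃Erro┃Error handling manages da░┃ 
               ┃Data┃                         ░┃ 
               ┗━━━━┃Error handling validates ░┃ 
                    ┃The architecture implemen░┃ 
                    ┃                         ▼┃ 


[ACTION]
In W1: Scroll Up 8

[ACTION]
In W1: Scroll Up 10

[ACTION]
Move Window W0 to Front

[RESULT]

                                                 
                                                 
                                                 
                                                 
                                                 
                                                 
                    ┏━━━━━━━━━━━━━━━━━━━━━━━━━━┓ 
                    ┃ FileViewer               ┃ 
               ┏━━━━━━━━━━━━━━━━━━━┓───────────┨ 
               ┃ DialogModal       ┃          ▲┃ 
               ┠───────────────────┨rdinates d█┃ 
               ┃The framework monit┃ processes░┃ 
               ┃                   ┃ransforms ░┃ 
               ┃This module validat┃dles threa░┃ 
               ┃Error handling moni┃lements th░┃ 
               ┃Error handling impl┃optimizes ░┃ 
               ┃Each component tran┃yzes threa░┃ 
               ┃The system transfor┃monitors n░┃ 
               ┃Error handling opti┃          ░┃ 
               ┃Error handling mana┃manages da░┃ 
               ┃Data processing gen┃          ░┃ 
               ┗━━━━━━━━━━━━━━━━━━━┛validates ░┃ 
                    ┃The architecture implemen░┃ 
                    ┃                         ▼┃ 


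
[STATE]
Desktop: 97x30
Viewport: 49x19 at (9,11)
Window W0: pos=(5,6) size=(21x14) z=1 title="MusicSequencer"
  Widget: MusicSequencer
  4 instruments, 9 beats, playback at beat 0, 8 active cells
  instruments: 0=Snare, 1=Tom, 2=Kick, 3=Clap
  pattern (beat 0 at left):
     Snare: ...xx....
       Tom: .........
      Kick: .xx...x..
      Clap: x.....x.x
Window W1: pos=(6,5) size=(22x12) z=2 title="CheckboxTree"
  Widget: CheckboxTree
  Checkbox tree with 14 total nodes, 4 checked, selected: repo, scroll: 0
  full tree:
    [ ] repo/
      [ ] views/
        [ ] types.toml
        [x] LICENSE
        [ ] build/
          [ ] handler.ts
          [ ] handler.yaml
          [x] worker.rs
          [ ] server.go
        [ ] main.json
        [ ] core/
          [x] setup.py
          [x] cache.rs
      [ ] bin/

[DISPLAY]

   [x] LICENSE    ┃                              
   [-] build/     ┃                              
     [ ] handler.t┃                              
     [ ] handler.y┃                              
     [x] worker.rs┃                              
━━━━━━━━━━━━━━━━━━┛                              
                ┃                                
                ┃                                
━━━━━━━━━━━━━━━━┛                                
                                                 
                                                 
                                                 
                                                 
                                                 
                                                 
                                                 
                                                 
                                                 
                                                 


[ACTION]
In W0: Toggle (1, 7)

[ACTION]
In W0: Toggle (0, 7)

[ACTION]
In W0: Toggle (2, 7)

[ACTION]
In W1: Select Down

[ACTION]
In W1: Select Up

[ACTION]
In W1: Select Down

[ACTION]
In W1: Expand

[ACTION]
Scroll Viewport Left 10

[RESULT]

     ┃┃     [x] LICENSE    ┃                     
     ┃┃     [-] build/     ┃                     
     ┃┃       [ ] handler.t┃                     
     ┃┃       [ ] handler.y┃                     
     ┃┃       [x] worker.rs┃                     
     ┃┗━━━━━━━━━━━━━━━━━━━━┛                     
     ┃                   ┃                       
     ┃                   ┃                       
     ┗━━━━━━━━━━━━━━━━━━━┛                       
                                                 
                                                 
                                                 
                                                 
                                                 
                                                 
                                                 
                                                 
                                                 
                                                 


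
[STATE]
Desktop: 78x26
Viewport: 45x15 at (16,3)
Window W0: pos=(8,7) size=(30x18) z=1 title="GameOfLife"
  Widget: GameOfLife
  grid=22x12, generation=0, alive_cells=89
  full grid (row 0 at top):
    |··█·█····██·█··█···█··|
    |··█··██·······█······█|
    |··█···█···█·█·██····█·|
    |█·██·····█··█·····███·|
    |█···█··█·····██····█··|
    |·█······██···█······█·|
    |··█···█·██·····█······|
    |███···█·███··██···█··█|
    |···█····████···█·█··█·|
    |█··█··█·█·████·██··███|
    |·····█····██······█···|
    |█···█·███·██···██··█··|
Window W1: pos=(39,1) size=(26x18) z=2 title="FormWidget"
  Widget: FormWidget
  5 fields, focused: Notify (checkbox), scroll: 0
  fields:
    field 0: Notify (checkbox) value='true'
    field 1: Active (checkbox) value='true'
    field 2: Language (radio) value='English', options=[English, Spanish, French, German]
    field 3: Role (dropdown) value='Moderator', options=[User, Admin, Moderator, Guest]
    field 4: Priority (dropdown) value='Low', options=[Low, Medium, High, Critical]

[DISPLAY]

                       ┠─────────────────────
                       ┃> Notify:     [x]    
                       ┃  Active:     [x]    
                       ┃  Language:   (●) Eng
━━━━━━━━━━━━━━━━━━━━━┓ ┃  Role:       [Modera
Life                 ┃ ┃  Priority:   [Low   
─────────────────────┨ ┃                     
                     ┃ ┃                     
··██·█··█···█··      ┃ ┃                     
·······█······█      ┃ ┃                     
···█·█·██····█·      ┃ ┃                     
··█··█·····███·      ┃ ┃                     
█·····██····█··      ┃ ┃                     
·██···█······█·      ┃ ┃                     
·██·····█······      ┃ ┃                     


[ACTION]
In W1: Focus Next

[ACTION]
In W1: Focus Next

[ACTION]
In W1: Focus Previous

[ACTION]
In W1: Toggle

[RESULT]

                       ┠─────────────────────
                       ┃  Notify:     [x]    
                       ┃> Active:     [ ]    
                       ┃  Language:   (●) Eng
━━━━━━━━━━━━━━━━━━━━━┓ ┃  Role:       [Modera
Life                 ┃ ┃  Priority:   [Low   
─────────────────────┨ ┃                     
                     ┃ ┃                     
··██·█··█···█··      ┃ ┃                     
·······█······█      ┃ ┃                     
···█·█·██····█·      ┃ ┃                     
··█··█·····███·      ┃ ┃                     
█·····██····█··      ┃ ┃                     
·██···█······█·      ┃ ┃                     
·██·····█······      ┃ ┃                     


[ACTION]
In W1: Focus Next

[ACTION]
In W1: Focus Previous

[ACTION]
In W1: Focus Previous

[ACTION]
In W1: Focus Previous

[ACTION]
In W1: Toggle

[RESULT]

                       ┠─────────────────────
                       ┃  Notify:     [x]    
                       ┃  Active:     [ ]    
                       ┃  Language:   (●) Eng
━━━━━━━━━━━━━━━━━━━━━┓ ┃  Role:       [Modera
Life                 ┃ ┃> Priority:   [Low   
─────────────────────┨ ┃                     
                     ┃ ┃                     
··██·█··█···█··      ┃ ┃                     
·······█······█      ┃ ┃                     
···█·█·██····█·      ┃ ┃                     
··█··█·····███·      ┃ ┃                     
█·····██····█··      ┃ ┃                     
·██···█······█·      ┃ ┃                     
·██·····█······      ┃ ┃                     


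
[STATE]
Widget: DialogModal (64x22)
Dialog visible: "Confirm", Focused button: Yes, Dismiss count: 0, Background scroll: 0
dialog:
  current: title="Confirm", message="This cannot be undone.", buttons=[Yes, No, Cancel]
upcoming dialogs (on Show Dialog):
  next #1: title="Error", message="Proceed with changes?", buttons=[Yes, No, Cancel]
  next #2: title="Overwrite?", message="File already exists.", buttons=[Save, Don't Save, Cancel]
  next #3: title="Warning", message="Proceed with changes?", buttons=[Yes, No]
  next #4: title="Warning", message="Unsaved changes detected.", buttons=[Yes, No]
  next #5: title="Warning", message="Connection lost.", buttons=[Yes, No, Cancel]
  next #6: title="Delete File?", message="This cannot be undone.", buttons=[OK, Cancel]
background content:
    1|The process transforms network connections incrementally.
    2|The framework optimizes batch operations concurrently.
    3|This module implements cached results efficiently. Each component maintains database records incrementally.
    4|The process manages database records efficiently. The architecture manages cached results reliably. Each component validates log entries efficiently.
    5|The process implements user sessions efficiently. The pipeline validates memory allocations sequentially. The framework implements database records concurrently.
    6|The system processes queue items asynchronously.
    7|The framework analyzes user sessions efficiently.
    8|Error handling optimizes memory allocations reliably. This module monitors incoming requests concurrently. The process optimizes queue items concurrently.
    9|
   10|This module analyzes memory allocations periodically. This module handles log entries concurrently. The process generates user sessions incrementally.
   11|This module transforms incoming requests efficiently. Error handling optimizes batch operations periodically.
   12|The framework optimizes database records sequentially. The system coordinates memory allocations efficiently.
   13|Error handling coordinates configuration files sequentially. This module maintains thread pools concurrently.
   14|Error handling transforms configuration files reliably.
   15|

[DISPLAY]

The process transforms network connections incrementally.       
The framework optimizes batch operations concurrently.          
This module implements cached results efficiently. Each componen
The process manages database records efficiently. The architectu
The process implements user sessions efficiently. The pipeline v
The system processes queue items asynchronously.                
The framework analyzes user sessions efficiently.               
Error handling optimizes memory allocations reliably. This modul
                   ┌────────────────────────┐                   
This module analyze│        Confirm         │dically. This modul
This module transfo│ This cannot be undone. │ciently. Error hand
The framework optim│  [Yes]  No   Cancel    │entially. The syste
Error handling coor└────────────────────────┘s sequentially. Thi
Error handling transforms configuration files reliably.         
                                                                
                                                                
                                                                
                                                                
                                                                
                                                                
                                                                
                                                                


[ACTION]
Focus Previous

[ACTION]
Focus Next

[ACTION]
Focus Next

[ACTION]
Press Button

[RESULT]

The process transforms network connections incrementally.       
The framework optimizes batch operations concurrently.          
This module implements cached results efficiently. Each componen
The process manages database records efficiently. The architectu
The process implements user sessions efficiently. The pipeline v
The system processes queue items asynchronously.                
The framework analyzes user sessions efficiently.               
Error handling optimizes memory allocations reliably. This modul
                                                                
This module analyzes memory allocations periodically. This modul
This module transforms incoming requests efficiently. Error hand
The framework optimizes database records sequentially. The syste
Error handling coordinates configuration files sequentially. Thi
Error handling transforms configuration files reliably.         
                                                                
                                                                
                                                                
                                                                
                                                                
                                                                
                                                                
                                                                


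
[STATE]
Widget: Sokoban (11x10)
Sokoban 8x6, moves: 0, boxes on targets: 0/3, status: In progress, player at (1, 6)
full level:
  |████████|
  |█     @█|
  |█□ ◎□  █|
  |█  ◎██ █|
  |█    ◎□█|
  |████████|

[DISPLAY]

████████   
█     @█   
█□ ◎□  █   
█  ◎██ █   
█    ◎□█   
████████   
Moves: 0  0
           
           
           


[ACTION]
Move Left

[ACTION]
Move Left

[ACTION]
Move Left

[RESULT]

████████   
█  @   █   
█□ ◎□  █   
█  ◎██ █   
█    ◎□█   
████████   
Moves: 3  0
           
           
           


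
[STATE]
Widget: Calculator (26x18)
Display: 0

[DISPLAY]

                         0
┌───┬───┬───┬───┐         
│ 7 │ 8 │ 9 │ ÷ │         
├───┼───┼───┼───┤         
│ 4 │ 5 │ 6 │ × │         
├───┼───┼───┼───┤         
│ 1 │ 2 │ 3 │ - │         
├───┼───┼───┼───┤         
│ 0 │ . │ = │ + │         
├───┼───┼───┼───┤         
│ C │ MC│ MR│ M+│         
└───┴───┴───┴───┘         
                          
                          
                          
                          
                          
                          


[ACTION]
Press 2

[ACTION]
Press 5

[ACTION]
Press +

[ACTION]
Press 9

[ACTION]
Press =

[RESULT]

                        34
┌───┬───┬───┬───┐         
│ 7 │ 8 │ 9 │ ÷ │         
├───┼───┼───┼───┤         
│ 4 │ 5 │ 6 │ × │         
├───┼───┼───┼───┤         
│ 1 │ 2 │ 3 │ - │         
├───┼───┼───┼───┤         
│ 0 │ . │ = │ + │         
├───┼───┼───┼───┤         
│ C │ MC│ MR│ M+│         
└───┴───┴───┴───┘         
                          
                          
                          
                          
                          
                          


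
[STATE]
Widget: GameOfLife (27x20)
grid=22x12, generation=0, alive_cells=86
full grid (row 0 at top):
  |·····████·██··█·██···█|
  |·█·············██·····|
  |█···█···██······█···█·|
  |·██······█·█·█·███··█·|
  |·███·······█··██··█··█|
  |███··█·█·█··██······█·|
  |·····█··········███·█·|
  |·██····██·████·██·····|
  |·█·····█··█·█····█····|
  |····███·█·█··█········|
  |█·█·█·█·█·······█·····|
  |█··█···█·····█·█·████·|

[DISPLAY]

Gen: 0                     
·····████·██··█·██···█     
·█·············██·····     
█···█···██······█···█·     
·██······█·█·█·███··█·     
·███·······█··██··█··█     
███··█·█·█··██······█·     
·····█··········███·█·     
·██····██·████·██·····     
·█·····█··█·█····█····     
····███·█·█··█········     
█·█·█·█·█·······█·····     
█··█···█·····█·█·████·     
                           
                           
                           
                           
                           
                           
                           


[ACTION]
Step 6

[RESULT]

Gen: 6                     
·······█··············     
·······█··············     
·····█·█·█·█········█·     
·██······██·██······█·     
····█·██····██········     
█··········█··········     
█···█·················     
█···██················     
·██···█··██···███·····     
········██·█··········     
·██·█···█·██··███·····     
·██·█·██··············     
                           
                           
                           
                           
                           
                           
                           


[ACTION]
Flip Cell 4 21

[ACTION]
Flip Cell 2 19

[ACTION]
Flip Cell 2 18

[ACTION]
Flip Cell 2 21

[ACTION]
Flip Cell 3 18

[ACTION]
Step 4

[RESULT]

Gen: 10                    
····················█·     
···················█·█     
·····███··········█··█     
·····█·······█·····██·     
·█··█···██···█········     
·████···█····█········     
█·███·█··█············     
·········██···········     
·········█·█··········     
███·····█··█··········     
█··██···█··█··········     
██·██···█··█··········     
                           
                           
                           
                           
                           
                           
                           
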